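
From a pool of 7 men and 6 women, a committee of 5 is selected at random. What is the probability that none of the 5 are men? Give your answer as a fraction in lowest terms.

2/429

There are C(13,5) = 1287 possible selections.
Selections with no men (all women): C(6,5) = 6.
Probability = 6/1287 = 2/429.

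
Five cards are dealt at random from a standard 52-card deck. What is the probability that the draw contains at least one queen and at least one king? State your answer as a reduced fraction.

6509/64974

There are C(52,5) = 2598960 possible draws.
By inclusion-exclusion on the complements, draws missing all queens or all kings: C(48,5) + C(48,5) − C(44,5) = 1712304 + 1712304 − 1086008 = 2338600.
So draws with at least one of each: 2598960 − 2338600 = 260360, probability 260360/2598960 = 6509/64974.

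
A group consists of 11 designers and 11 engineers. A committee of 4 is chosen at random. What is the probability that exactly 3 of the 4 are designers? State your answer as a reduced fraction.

The sample space is all 4-subsets of the 22: C(22,4) = 7315.
Selections with exactly 3 designers: choose 3 of the 11 designers and 1 of the 11 engineers, C(11,3)·C(11,1) = 165·11 = 1815.
Probability = 1815/7315 = 33/133.

33/133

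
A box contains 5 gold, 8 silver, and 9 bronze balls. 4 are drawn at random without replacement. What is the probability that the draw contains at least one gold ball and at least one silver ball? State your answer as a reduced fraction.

There are C(22,4) = 7315 possible draws.
By inclusion-exclusion on the complements, draws missing all gold or all silver: C(17,4) + C(14,4) − C(9,4) = 2380 + 1001 − 126 = 3255.
So draws with at least one of each: 7315 − 3255 = 4060, probability 4060/7315 = 116/209.

116/209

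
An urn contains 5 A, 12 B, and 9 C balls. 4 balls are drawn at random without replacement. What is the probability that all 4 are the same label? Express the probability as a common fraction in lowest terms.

313/7475

There are C(26,4) = 14950 ways to draw 4 balls.
All same label: C(5,4) + C(12,4) + C(9,4) = 5 + 495 + 126 = 626.
Probability = 626/14950 = 313/7475.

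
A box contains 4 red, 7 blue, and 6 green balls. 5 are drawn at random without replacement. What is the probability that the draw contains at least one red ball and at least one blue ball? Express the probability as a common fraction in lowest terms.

There are C(17,5) = 6188 possible draws.
By inclusion-exclusion on the complements, draws missing all red or all blue: C(13,5) + C(10,5) − C(6,5) = 1287 + 252 − 6 = 1533.
So draws with at least one of each: 6188 − 1533 = 4655, probability 4655/6188 = 665/884.

665/884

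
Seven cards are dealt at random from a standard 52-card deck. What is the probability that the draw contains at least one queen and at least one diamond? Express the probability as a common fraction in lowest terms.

There are C(52,7) = 133784560 possible draws.
By inclusion-exclusion on the complements, draws missing all queens or all diamonds: C(48,7) + C(39,7) − C(36,7) = 73629072 + 15380937 − 8347680 = 80662329.
So draws with at least one of each: 133784560 − 80662329 = 53122231, probability 53122231/133784560.

53122231/133784560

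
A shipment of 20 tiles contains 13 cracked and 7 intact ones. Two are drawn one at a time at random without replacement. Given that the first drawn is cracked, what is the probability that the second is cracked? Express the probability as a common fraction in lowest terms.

After removing one cracked, 19 remain: 12 cracked and 7 intact.
So the probability the next is cracked is 12/19.

12/19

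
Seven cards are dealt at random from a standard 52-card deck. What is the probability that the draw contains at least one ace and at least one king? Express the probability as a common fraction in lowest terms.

There are C(52,7) = 133784560 possible draws.
By inclusion-exclusion on the complements, draws missing all aces or all kings: C(48,7) + C(48,7) − C(44,7) = 73629072 + 73629072 − 38320568 = 108937576.
So draws with at least one of each: 133784560 − 108937576 = 24846984, probability 24846984/133784560 = 3105873/16723070.

3105873/16723070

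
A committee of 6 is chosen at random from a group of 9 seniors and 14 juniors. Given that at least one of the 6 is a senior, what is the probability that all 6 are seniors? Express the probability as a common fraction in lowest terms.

Work in counts. Selections with at least one senior: C(23,6) − C(14,6) = 100947 − 3003 = 97944.
Of those, selections where all 6 are seniors: C(9,6) = 84.
Conditional probability = 84/97944 = 1/1166.

1/1166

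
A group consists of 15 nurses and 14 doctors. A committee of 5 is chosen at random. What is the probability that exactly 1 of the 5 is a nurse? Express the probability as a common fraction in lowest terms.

11/87

There are C(29,5) = 118755 ways to choose 5 from 29.
Selections with exactly 1 nurse: choose 1 of the 15 nurses and 4 of the 14 doctors, C(15,1)·C(14,4) = 15·1001 = 15015.
Probability = 15015/118755 = 11/87.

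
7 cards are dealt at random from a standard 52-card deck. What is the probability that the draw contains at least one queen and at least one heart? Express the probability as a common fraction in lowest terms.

53122231/133784560

There are C(52,7) = 133784560 possible draws.
By inclusion-exclusion on the complements, draws missing all queens or all hearts: C(48,7) + C(39,7) − C(36,7) = 73629072 + 15380937 − 8347680 = 80662329.
So draws with at least one of each: 133784560 − 80662329 = 53122231, probability 53122231/133784560.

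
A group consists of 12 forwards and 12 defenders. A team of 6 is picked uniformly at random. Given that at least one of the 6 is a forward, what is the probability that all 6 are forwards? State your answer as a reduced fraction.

3/434

Work in counts. Selections with at least one forward: C(24,6) − C(12,6) = 134596 − 924 = 133672.
Of those, selections where all 6 are forwards: C(12,6) = 924.
Conditional probability = 924/133672 = 3/434.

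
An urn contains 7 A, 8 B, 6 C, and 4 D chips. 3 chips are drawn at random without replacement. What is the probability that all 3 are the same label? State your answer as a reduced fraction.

There are C(25,3) = 2300 ways to draw 3 chips.
All same label: C(7,3) + C(8,3) + C(6,3) + C(4,3) = 35 + 56 + 20 + 4 = 115.
Probability = 115/2300 = 1/20.

1/20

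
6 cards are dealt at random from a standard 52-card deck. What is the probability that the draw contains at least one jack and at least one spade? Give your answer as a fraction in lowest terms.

6772177/20358520

There are C(52,6) = 20358520 possible draws.
By inclusion-exclusion on the complements, draws missing all jacks or all spades: C(48,6) + C(39,6) − C(36,6) = 12271512 + 3262623 − 1947792 = 13586343.
So draws with at least one of each: 20358520 − 13586343 = 6772177, probability 6772177/20358520.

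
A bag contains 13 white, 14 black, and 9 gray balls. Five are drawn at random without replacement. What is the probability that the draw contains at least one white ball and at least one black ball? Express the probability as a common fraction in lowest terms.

There are C(36,5) = 376992 possible draws.
By inclusion-exclusion on the complements, draws missing all white or all black: C(23,5) + C(22,5) − C(9,5) = 33649 + 26334 − 126 = 59857.
So draws with at least one of each: 376992 − 59857 = 317135, probability 317135/376992 = 2665/3168.

2665/3168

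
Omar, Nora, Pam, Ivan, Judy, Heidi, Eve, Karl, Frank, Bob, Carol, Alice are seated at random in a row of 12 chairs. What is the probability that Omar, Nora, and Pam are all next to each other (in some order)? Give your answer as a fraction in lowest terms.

There are 12! = 479001600 arrangements.
Treat the three as one block: 10! placements × 3! orders within the block = 3628800·6 = 21772800.
Probability = 21772800/479001600 = 1/22.

1/22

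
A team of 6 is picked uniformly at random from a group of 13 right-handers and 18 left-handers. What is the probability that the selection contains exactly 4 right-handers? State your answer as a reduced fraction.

The sample space is all 6-subsets of the 31: C(31,6) = 736281.
Selections with exactly 4 right-handers: choose 4 of the 13 right-handers and 2 of the 18 left-handers, C(13,4)·C(18,2) = 715·153 = 109395.
Probability = 109395/736281 = 935/6293.

935/6293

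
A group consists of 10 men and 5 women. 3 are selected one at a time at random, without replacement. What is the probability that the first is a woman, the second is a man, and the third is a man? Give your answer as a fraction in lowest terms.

15/91

Multiply the conditional probabilities at each draw: 5/15 · 10/14 · 9/13 = 450/2730 = 15/91.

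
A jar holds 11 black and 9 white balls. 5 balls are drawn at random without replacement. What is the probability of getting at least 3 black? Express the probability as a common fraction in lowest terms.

There are C(20,5) = 15504 ways to choose the 5.
Favorable selections (at least 3 black): C(11,3)·C(9,2) + C(11,4)·C(9,1) + C(11,5)·C(9,0) = 5940 + 2970 + 462 = 9372.
Probability = 9372/15504 = 781/1292.

781/1292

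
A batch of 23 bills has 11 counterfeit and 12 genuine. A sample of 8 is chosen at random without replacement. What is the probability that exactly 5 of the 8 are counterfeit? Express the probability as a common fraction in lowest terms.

There are C(23,8) = 490314 ways to choose 8 from 23.
Selections with exactly 5 counterfeit: choose 5 of the 11 counterfeit and 3 of the 12 genuine, C(11,5)·C(12,3) = 462·220 = 101640.
Probability = 101640/490314 = 1540/7429.

1540/7429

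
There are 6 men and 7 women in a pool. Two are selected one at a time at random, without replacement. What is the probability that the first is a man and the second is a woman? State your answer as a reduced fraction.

Multiply the conditional probabilities at each draw: 6/13 · 7/12 = 42/156 = 7/26.

7/26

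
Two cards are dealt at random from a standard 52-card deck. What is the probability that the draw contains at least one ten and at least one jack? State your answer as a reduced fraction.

8/663

There are C(52,2) = 1326 possible draws.
By inclusion-exclusion on the complements, draws missing all tens or all jacks: C(48,2) + C(48,2) − C(44,2) = 1128 + 1128 − 946 = 1310.
So draws with at least one of each: 1326 − 1310 = 16, probability 16/1326 = 8/663.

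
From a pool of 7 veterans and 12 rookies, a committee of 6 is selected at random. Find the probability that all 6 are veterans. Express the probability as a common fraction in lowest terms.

1/3876

There are C(19,6) = 27132 possible selections.
Selections with all veterans: C(7,6) = 7.
Probability = 7/27132 = 1/3876.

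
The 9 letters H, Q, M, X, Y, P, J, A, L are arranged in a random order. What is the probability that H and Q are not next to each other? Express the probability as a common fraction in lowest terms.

There are 9! = 362880 arrangements.
Arrangements with H and Q adjacent: 2·8! = 80640.
So not adjacent: 362880 − 80640 = 282240, probability 282240/362880 = 7/9.

7/9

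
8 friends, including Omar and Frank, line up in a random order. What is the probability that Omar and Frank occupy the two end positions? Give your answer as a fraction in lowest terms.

There are 8! = 40320 arrangements.
Place Omar and Frank at the ends in 2 ways, arrange the remaining 6 in 6! = 720 ways: 2·720 = 1440.
Probability = 1440/40320 = 1/28.

1/28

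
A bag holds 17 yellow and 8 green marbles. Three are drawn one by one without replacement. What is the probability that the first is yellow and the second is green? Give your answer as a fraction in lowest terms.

Multiply the conditional probabilities at each draw: 17/25 · 8/24 = 136/600 = 17/75.

17/75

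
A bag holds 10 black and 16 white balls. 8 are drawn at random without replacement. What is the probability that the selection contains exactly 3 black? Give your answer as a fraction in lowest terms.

8064/24035

There are C(26,8) = 1562275 ways to choose 8 from 26.
Selections with exactly 3 black: choose 3 of the 10 black and 5 of the 16 white, C(10,3)·C(16,5) = 120·4368 = 524160.
Probability = 524160/1562275 = 8064/24035.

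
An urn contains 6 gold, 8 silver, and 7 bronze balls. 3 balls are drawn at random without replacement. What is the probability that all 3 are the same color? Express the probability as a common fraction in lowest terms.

There are C(21,3) = 1330 ways to draw 3 balls.
All same color: C(6,3) + C(8,3) + C(7,3) = 20 + 56 + 35 = 111.
Probability = 111/1330.

111/1330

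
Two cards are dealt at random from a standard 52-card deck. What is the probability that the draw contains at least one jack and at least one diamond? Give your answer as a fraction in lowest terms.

There are C(52,2) = 1326 possible draws.
By inclusion-exclusion on the complements, draws missing all jacks or all diamonds: C(48,2) + C(39,2) − C(36,2) = 1128 + 741 − 630 = 1239.
So draws with at least one of each: 1326 − 1239 = 87, probability 87/1326 = 29/442.

29/442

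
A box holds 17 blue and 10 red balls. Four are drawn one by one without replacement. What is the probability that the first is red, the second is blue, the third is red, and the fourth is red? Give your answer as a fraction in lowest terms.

17/585

Multiply the conditional probabilities at each draw: 10/27 · 17/26 · 9/25 · 8/24 = 12240/421200 = 17/585.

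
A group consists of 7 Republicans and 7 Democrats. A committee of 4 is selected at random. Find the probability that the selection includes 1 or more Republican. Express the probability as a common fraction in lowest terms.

There are C(14,4) = 1001 ways to choose the 4.
The complement is all 4 are Democrats: C(7,4) = 35.
Probability = 1 − 35/1001 = 966/1001 = 138/143.

138/143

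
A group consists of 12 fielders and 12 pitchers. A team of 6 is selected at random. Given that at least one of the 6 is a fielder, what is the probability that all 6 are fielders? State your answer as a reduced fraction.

3/434

Work in counts. Selections with at least one fielder: C(24,6) − C(12,6) = 134596 − 924 = 133672.
Of those, selections where all 6 are fielders: C(12,6) = 924.
Conditional probability = 924/133672 = 3/434.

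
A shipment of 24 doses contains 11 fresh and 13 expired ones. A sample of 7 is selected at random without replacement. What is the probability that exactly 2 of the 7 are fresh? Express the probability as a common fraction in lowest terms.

The sample space is all 7-subsets of the 24: C(24,7) = 346104.
Selections with exactly 2 fresh: choose 2 of the 11 fresh and 5 of the 13 expired, C(11,2)·C(13,5) = 55·1287 = 70785.
Probability = 70785/346104 = 715/3496.

715/3496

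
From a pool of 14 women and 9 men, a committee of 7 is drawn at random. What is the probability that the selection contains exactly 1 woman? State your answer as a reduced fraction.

392/81719

Total number of selections: C(23,7) = 245157.
Selections with exactly 1 woman: choose 1 of the 14 women and 6 of the 9 men, C(14,1)·C(9,6) = 14·84 = 1176.
Probability = 1176/245157 = 392/81719.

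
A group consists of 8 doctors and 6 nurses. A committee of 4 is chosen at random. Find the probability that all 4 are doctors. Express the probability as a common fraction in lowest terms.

There are C(14,4) = 1001 possible selections.
Selections with all doctors: C(8,4) = 70.
Probability = 70/1001 = 10/143.

10/143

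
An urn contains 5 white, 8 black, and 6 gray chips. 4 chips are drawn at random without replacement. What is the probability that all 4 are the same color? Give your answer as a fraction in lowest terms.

There are C(19,4) = 3876 ways to draw 4 chips.
All same color: C(5,4) + C(8,4) + C(6,4) = 5 + 70 + 15 = 90.
Probability = 90/3876 = 15/646.

15/646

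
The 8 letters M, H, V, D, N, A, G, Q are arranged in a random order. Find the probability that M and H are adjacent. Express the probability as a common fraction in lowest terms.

There are 8! = 40320 arrangements.
Treat M and H as a block: 7! arrangements of the blocks × 2 orders within the block = 2·5040 = 10080.
Probability = 10080/40320 = 1/4.

1/4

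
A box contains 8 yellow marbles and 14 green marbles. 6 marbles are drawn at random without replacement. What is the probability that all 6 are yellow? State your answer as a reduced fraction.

4/10659

There are C(22,6) = 74613 possible selections.
Selections with all yellow: C(8,6) = 28.
Probability = 28/74613 = 4/10659.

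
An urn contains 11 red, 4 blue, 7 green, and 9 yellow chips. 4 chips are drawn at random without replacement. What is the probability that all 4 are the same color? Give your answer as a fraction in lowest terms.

492/31465

There are C(31,4) = 31465 ways to draw 4 chips.
All same color: C(11,4) + C(4,4) + C(7,4) + C(9,4) = 330 + 1 + 35 + 126 = 492.
Probability = 492/31465.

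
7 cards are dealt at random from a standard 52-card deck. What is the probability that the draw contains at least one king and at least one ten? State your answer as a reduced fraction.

3105873/16723070

There are C(52,7) = 133784560 possible draws.
By inclusion-exclusion on the complements, draws missing all kings or all tens: C(48,7) + C(48,7) − C(44,7) = 73629072 + 73629072 − 38320568 = 108937576.
So draws with at least one of each: 133784560 − 108937576 = 24846984, probability 24846984/133784560 = 3105873/16723070.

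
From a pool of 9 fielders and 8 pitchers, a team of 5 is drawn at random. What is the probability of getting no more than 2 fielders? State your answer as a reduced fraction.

Total selections: C(17,5) = 6188.
Favorable selections (no more than 2 fielders): C(9,0)·C(8,5) + C(9,1)·C(8,4) + C(9,2)·C(8,3) = 56 + 630 + 2016 = 2702.
Probability = 2702/6188 = 193/442.

193/442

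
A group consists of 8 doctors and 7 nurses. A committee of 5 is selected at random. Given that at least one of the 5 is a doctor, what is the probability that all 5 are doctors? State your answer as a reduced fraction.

4/213

Work in counts. Selections with at least one doctor: C(15,5) − C(7,5) = 3003 − 21 = 2982.
Of those, selections where all 5 are doctors: C(8,5) = 56.
Conditional probability = 56/2982 = 4/213.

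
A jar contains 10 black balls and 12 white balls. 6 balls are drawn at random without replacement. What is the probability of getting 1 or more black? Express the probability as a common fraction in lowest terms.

319/323

Total selections: C(22,6) = 74613.
The complement is all 6 are white: C(12,6) = 924.
Probability = 1 − 924/74613 = 73689/74613 = 319/323.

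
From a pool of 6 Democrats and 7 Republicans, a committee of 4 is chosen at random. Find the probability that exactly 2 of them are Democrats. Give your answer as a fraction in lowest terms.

Total number of selections: C(13,4) = 715.
Selections with exactly 2 Democrats: choose 2 of the 6 Democrats and 2 of the 7 Republicans, C(6,2)·C(7,2) = 15·21 = 315.
Probability = 315/715 = 63/143.

63/143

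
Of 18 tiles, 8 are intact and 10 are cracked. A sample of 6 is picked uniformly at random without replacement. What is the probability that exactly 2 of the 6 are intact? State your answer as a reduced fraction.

70/221

There are C(18,6) = 18564 ways to choose 6 from 18.
Selections with exactly 2 intact: choose 2 of the 8 intact and 4 of the 10 cracked, C(8,2)·C(10,4) = 28·210 = 5880.
Probability = 5880/18564 = 70/221.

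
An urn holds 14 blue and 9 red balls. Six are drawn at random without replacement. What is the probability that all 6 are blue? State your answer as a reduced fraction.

13/437

There are C(23,6) = 100947 possible selections.
Selections with all blue: C(14,6) = 3003.
Probability = 3003/100947 = 13/437.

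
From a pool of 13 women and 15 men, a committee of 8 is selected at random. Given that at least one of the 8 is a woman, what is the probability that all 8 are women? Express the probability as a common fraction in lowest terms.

1/2410

Work in counts. Selections with at least one woman: C(28,8) − C(15,8) = 3108105 − 6435 = 3101670.
Of those, selections where all 8 are women: C(13,8) = 1287.
Conditional probability = 1287/3101670 = 1/2410.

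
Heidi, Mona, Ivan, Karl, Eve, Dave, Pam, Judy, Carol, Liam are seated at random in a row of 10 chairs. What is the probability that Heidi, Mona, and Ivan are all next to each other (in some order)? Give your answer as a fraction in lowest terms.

There are 10! = 3628800 arrangements.
Treat the three as one block: 8! placements × 3! orders within the block = 40320·6 = 241920.
Probability = 241920/3628800 = 1/15.

1/15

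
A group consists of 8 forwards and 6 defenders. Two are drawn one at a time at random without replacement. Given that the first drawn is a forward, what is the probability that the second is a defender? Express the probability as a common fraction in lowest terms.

After removing one forward, 13 remain: 7 forwards and 6 defenders.
So the probability the next is a defender is 6/13.

6/13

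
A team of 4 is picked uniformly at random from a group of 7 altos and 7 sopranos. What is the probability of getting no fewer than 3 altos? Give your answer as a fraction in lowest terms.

There are C(14,4) = 1001 ways to choose the 4.
Favorable selections (no fewer than 3 altos): C(7,3)·C(7,1) + C(7,4)·C(7,0) = 245 + 35 = 280.
Probability = 280/1001 = 40/143.

40/143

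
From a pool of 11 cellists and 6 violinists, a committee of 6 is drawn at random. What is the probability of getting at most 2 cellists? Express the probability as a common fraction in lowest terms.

223/3094

Total selections: C(17,6) = 12376.
Favorable selections (at most 2 cellists): C(11,0)·C(6,6) + C(11,1)·C(6,5) + C(11,2)·C(6,4) = 1 + 66 + 825 = 892.
Probability = 892/12376 = 223/3094.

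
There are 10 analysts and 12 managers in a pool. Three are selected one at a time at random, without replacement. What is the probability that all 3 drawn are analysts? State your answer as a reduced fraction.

6/77

Multiply the conditional probabilities at each draw: 10/22 · 9/21 · 8/20 = 720/9240 = 6/77.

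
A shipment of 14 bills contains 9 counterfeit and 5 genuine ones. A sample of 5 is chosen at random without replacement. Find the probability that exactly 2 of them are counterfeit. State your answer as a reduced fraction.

180/1001

The sample space is all 5-subsets of the 14: C(14,5) = 2002.
Selections with exactly 2 counterfeit: choose 2 of the 9 counterfeit and 3 of the 5 genuine, C(9,2)·C(5,3) = 36·10 = 360.
Probability = 360/2002 = 180/1001.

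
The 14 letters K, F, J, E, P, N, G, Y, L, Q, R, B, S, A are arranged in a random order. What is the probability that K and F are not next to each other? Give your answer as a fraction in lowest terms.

6/7

There are 14! = 87178291200 arrangements.
Arrangements with K and F adjacent: 2·13! = 12454041600.
So not adjacent: 87178291200 − 12454041600 = 74724249600, probability 74724249600/87178291200 = 6/7.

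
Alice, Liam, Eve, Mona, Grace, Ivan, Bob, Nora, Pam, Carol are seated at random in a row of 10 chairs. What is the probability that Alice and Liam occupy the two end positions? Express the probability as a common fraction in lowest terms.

1/45

There are 10! = 3628800 arrangements.
Place Alice and Liam at the ends in 2 ways, arrange the remaining 8 in 8! = 40320 ways: 2·40320 = 80640.
Probability = 80640/3628800 = 1/45.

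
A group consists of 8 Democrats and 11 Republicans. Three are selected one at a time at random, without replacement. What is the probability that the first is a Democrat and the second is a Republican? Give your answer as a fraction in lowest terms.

44/171

Multiply the conditional probabilities at each draw: 8/19 · 11/18 = 88/342 = 44/171.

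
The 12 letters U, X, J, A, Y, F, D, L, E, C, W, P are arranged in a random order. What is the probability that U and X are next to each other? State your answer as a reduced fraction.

There are 12! = 479001600 arrangements.
Treat U and X as a block: 11! arrangements of the blocks × 2 orders within the block = 2·39916800 = 79833600.
Probability = 79833600/479001600 = 1/6.

1/6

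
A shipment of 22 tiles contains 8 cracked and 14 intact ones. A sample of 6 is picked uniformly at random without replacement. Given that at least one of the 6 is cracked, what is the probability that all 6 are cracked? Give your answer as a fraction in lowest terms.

2/5115

Work in counts. Selections with at least one cracked: C(22,6) − C(14,6) = 74613 − 3003 = 71610.
Of those, selections where all 6 are cracked: C(8,6) = 28.
Conditional probability = 28/71610 = 2/5115.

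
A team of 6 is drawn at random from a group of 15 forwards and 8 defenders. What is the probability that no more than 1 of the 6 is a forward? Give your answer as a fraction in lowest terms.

Total selections: C(23,6) = 100947.
Favorable selections (no more than 1 forward): C(15,0)·C(8,6) + C(15,1)·C(8,5) = 28 + 840 = 868.
Probability = 868/100947 = 124/14421.

124/14421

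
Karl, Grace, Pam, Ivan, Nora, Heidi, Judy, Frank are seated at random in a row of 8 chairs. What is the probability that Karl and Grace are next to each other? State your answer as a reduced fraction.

1/4

There are 8! = 40320 arrangements.
Treat Karl and Grace as a block: 7! arrangements of the blocks × 2 orders within the block = 2·5040 = 10080.
Probability = 10080/40320 = 1/4.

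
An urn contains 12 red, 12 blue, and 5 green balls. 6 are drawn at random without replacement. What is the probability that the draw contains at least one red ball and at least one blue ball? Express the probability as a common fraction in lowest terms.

There are C(29,6) = 475020 possible draws.
By inclusion-exclusion on the complements, draws missing all red or all blue: C(17,6) + C(17,6) − C(5,6) = 12376 + 12376 − 0 = 24752.
So draws with at least one of each: 475020 − 24752 = 450268, probability 450268/475020 = 1237/1305.

1237/1305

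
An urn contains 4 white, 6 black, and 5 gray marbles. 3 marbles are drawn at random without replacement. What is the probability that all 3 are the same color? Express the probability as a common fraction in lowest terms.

34/455

There are C(15,3) = 455 ways to draw 3 marbles.
All same color: C(4,3) + C(6,3) + C(5,3) = 4 + 20 + 10 = 34.
Probability = 34/455.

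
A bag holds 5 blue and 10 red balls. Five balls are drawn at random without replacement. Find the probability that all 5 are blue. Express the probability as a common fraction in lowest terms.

1/3003

There are C(15,5) = 3003 possible selections.
Selections with all blue: C(5,5) = 1.
Probability = 1/3003.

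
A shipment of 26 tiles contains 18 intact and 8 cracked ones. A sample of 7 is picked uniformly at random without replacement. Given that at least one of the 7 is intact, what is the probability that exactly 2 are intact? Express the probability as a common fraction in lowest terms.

Work in counts. Selections with at least one intact: C(26,7) − C(8,7) = 657800 − 8 = 657792.
Of those, selections where exactly 2 are intact: C(18,2)·C(8,5) = 153·56 = 8568.
Conditional probability = 8568/657792 = 119/9136.

119/9136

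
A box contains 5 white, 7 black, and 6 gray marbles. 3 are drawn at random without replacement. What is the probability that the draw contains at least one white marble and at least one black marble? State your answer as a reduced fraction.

There are C(18,3) = 816 possible draws.
By inclusion-exclusion on the complements, draws missing all white or all black: C(13,3) + C(11,3) − C(6,3) = 286 + 165 − 20 = 431.
So draws with at least one of each: 816 − 431 = 385, probability 385/816.

385/816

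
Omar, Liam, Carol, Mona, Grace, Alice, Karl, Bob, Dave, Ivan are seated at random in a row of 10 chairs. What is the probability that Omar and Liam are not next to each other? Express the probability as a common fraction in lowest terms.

4/5

There are 10! = 3628800 arrangements.
Arrangements with Omar and Liam adjacent: 2·9! = 725760.
So not adjacent: 3628800 − 725760 = 2903040, probability 2903040/3628800 = 4/5.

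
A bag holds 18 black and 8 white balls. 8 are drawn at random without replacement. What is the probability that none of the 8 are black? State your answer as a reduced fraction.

1/1562275

There are C(26,8) = 1562275 possible selections.
Selections with no black (all white): C(8,8) = 1.
Probability = 1/1562275.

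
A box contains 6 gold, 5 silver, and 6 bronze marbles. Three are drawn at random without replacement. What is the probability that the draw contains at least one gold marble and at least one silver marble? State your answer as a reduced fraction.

63/136

There are C(17,3) = 680 possible draws.
By inclusion-exclusion on the complements, draws missing all gold or all silver: C(11,3) + C(12,3) − C(6,3) = 165 + 220 − 20 = 365.
So draws with at least one of each: 680 − 365 = 315, probability 315/680 = 63/136.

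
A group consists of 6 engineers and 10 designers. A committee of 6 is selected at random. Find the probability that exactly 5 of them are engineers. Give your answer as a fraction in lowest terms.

There are C(16,6) = 8008 ways to choose 6 from 16.
Selections with exactly 5 engineers: choose 5 of the 6 engineers and 1 of the 10 designers, C(6,5)·C(10,1) = 6·10 = 60.
Probability = 60/8008 = 15/2002.

15/2002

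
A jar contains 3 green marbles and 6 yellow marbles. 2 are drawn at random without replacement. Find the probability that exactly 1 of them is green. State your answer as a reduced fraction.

There are C(9,2) = 36 ways to choose 2 from 9.
Selections with exactly 1 green: choose 1 of the 3 green and 1 of the 6 yellow, C(3,1)·C(6,1) = 3·6 = 18.
Probability = 18/36 = 1/2.

1/2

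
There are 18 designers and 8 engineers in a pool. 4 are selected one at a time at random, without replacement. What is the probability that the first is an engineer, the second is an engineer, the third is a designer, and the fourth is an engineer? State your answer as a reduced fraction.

126/7475

Multiply the conditional probabilities at each draw: 8/26 · 7/25 · 18/24 · 6/23 = 6048/358800 = 126/7475.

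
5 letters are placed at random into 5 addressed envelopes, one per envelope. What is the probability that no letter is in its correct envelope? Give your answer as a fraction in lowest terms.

11/30

There are 5! = 120 assignments.
By inclusion-exclusion, assignments with no fixed points: C(5,0)·5! − C(5,1)·4! + C(5,2)·3! − C(5,3)·2! + C(5,4)·1! − C(5,5)·0! = 44.
Probability = 44/120 = 11/30.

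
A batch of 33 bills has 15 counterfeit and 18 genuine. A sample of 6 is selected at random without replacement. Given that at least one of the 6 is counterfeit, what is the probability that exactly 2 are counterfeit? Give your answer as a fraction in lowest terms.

Work in counts. Selections with at least one counterfeit: C(33,6) − C(18,6) = 1107568 − 18564 = 1089004.
Of those, selections where exactly 2 are counterfeit: C(15,2)·C(18,4) = 105·3060 = 321300.
Conditional probability = 321300/1089004 = 11475/38893.

11475/38893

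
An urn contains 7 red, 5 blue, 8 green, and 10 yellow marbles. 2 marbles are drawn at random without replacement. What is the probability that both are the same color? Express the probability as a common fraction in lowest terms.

There are C(30,2) = 435 ways to draw 2 marbles.
All same color: C(7,2) + C(5,2) + C(8,2) + C(10,2) = 21 + 10 + 28 + 45 = 104.
Probability = 104/435.

104/435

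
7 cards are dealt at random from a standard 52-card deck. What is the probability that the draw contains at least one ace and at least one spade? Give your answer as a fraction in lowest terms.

There are C(52,7) = 133784560 possible draws.
By inclusion-exclusion on the complements, draws missing all aces or all spades: C(48,7) + C(39,7) − C(36,7) = 73629072 + 15380937 − 8347680 = 80662329.
So draws with at least one of each: 133784560 − 80662329 = 53122231, probability 53122231/133784560.

53122231/133784560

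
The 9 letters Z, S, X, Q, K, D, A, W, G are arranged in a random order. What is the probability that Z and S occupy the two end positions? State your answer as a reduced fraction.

There are 9! = 362880 arrangements.
Place Z and S at the ends in 2 ways, arrange the remaining 7 in 7! = 5040 ways: 2·5040 = 10080.
Probability = 10080/362880 = 1/36.

1/36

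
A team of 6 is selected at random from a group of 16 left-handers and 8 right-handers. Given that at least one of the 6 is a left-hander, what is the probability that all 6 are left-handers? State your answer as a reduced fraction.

143/2403

Work in counts. Selections with at least one left-hander: C(24,6) − C(8,6) = 134596 − 28 = 134568.
Of those, selections where all 6 are left-handers: C(16,6) = 8008.
Conditional probability = 8008/134568 = 143/2403.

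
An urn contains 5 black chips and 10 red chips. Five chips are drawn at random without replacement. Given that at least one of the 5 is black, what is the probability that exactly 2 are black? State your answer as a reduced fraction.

Work in counts. Selections with at least one black: C(15,5) − C(10,5) = 3003 − 252 = 2751.
Of those, selections where exactly 2 are black: C(5,2)·C(10,3) = 10·120 = 1200.
Conditional probability = 1200/2751 = 400/917.

400/917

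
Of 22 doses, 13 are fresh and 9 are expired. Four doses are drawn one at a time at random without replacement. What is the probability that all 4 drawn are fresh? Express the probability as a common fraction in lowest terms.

Multiply the conditional probabilities at each draw: 13/22 · 12/21 · 11/20 · 10/19 = 17160/175560 = 13/133.

13/133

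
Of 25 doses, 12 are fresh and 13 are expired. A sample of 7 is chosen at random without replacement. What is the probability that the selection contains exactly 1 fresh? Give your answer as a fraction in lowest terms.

468/10925

There are C(25,7) = 480700 ways to choose 7 from 25.
Selections with exactly 1 fresh: choose 1 of the 12 fresh and 6 of the 13 expired, C(12,1)·C(13,6) = 12·1716 = 20592.
Probability = 20592/480700 = 468/10925.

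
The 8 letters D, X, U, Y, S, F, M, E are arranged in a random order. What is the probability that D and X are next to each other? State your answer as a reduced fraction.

There are 8! = 40320 arrangements.
Treat D and X as a block: 7! arrangements of the blocks × 2 orders within the block = 2·5040 = 10080.
Probability = 10080/40320 = 1/4.

1/4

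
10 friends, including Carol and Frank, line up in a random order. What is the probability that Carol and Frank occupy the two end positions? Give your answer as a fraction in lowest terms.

1/45

There are 10! = 3628800 arrangements.
Place Carol and Frank at the ends in 2 ways, arrange the remaining 8 in 8! = 40320 ways: 2·40320 = 80640.
Probability = 80640/3628800 = 1/45.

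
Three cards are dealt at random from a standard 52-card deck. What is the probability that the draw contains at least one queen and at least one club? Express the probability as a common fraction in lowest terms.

33/260

There are C(52,3) = 22100 possible draws.
By inclusion-exclusion on the complements, draws missing all queens or all clubs: C(48,3) + C(39,3) − C(36,3) = 17296 + 9139 − 7140 = 19295.
So draws with at least one of each: 22100 − 19295 = 2805, probability 2805/22100 = 33/260.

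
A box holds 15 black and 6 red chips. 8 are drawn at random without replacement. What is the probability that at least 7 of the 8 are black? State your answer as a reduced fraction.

143/646

Total selections: C(21,8) = 203490.
Favorable selections (at least 7 black): C(15,7)·C(6,1) + C(15,8)·C(6,0) = 38610 + 6435 = 45045.
Probability = 45045/203490 = 143/646.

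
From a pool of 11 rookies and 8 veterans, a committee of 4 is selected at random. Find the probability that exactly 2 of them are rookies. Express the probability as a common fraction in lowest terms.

385/969

Total number of selections: C(19,4) = 3876.
Selections with exactly 2 rookies: choose 2 of the 11 rookies and 2 of the 8 veterans, C(11,2)·C(8,2) = 55·28 = 1540.
Probability = 1540/3876 = 385/969.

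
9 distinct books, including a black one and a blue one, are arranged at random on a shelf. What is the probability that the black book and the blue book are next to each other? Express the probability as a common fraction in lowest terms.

There are 9! = 362880 arrangements.
Treat the black book and the blue book as a block: 8! arrangements of the blocks × 2 orders within the block = 2·40320 = 80640.
Probability = 80640/362880 = 2/9.

2/9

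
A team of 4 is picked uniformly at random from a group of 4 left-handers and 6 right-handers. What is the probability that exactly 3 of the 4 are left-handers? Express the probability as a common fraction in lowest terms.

4/35

There are C(10,4) = 210 ways to choose 4 from 10.
Selections with exactly 3 left-handers: choose 3 of the 4 left-handers and 1 of the 6 right-handers, C(4,3)·C(6,1) = 4·6 = 24.
Probability = 24/210 = 4/35.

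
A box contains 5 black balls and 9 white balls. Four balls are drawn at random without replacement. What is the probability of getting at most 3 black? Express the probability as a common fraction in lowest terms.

996/1001

Total selections: C(14,4) = 1001.
Favorable selections (at most 3 black): C(5,0)·C(9,4) + C(5,1)·C(9,3) + C(5,2)·C(9,2) + C(5,3)·C(9,1) = 126 + 420 + 360 + 90 = 996.
Probability = 996/1001.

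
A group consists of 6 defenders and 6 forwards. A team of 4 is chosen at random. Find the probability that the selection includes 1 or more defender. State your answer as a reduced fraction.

There are C(12,4) = 495 ways to choose the 4.
The complement is all 4 are forwards: C(6,4) = 15.
Probability = 1 − 15/495 = 480/495 = 32/33.

32/33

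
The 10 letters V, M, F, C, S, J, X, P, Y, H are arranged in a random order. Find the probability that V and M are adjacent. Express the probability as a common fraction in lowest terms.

There are 10! = 3628800 arrangements.
Treat V and M as a block: 9! arrangements of the blocks × 2 orders within the block = 2·362880 = 725760.
Probability = 725760/3628800 = 1/5.

1/5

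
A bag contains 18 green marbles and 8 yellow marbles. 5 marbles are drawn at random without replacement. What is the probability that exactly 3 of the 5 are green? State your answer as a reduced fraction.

There are C(26,5) = 65780 ways to choose 5 from 26.
Selections with exactly 3 green: choose 3 of the 18 green and 2 of the 8 yellow, C(18,3)·C(8,2) = 816·28 = 22848.
Probability = 22848/65780 = 5712/16445.

5712/16445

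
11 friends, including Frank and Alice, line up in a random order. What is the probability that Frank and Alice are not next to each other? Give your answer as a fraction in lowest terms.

9/11

There are 11! = 39916800 arrangements.
Arrangements with Frank and Alice adjacent: 2·10! = 7257600.
So not adjacent: 39916800 − 7257600 = 32659200, probability 32659200/39916800 = 9/11.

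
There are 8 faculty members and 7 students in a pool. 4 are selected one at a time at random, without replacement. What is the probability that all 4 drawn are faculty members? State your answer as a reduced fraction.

2/39

Multiply the conditional probabilities at each draw: 8/15 · 7/14 · 6/13 · 5/12 = 1680/32760 = 2/39.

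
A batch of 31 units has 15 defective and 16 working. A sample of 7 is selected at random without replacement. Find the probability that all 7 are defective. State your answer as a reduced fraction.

There are C(31,7) = 2629575 possible selections.
Selections with all defective: C(15,7) = 6435.
Probability = 6435/2629575 = 11/4495.

11/4495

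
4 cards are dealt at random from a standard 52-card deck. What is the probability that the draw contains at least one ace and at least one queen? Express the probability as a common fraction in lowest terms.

1332/20825

There are C(52,4) = 270725 possible draws.
By inclusion-exclusion on the complements, draws missing all aces or all queens: C(48,4) + C(48,4) − C(44,4) = 194580 + 194580 − 135751 = 253409.
So draws with at least one of each: 270725 − 253409 = 17316, probability 17316/270725 = 1332/20825.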